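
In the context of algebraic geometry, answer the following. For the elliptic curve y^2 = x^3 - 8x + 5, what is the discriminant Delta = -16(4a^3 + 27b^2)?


Compute each component:
4a^3 = 4*(-8)^3 = 4*(-512) = -2048
27b^2 = 27*5^2 = 27*25 = 675
4a^3 + 27b^2 = -2048 + 675 = -1373
Delta = -16*(-1373) = 21968

21968


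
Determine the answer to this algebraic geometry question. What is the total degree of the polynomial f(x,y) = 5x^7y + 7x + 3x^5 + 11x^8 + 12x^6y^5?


Examine each term for its total degree (sum of exponents).
  Term '5x^7y' has total degree 7+1 = 8.
  Term '7x' has total degree 1+0 = 1.
  Term '3x^5' has total degree 5+0 = 5.
  Term '11x^8' has total degree 8+0 = 8.
  Term '12x^6y^5' has total degree 6+5 = 11.
The maximum total degree among all terms is 11.

11


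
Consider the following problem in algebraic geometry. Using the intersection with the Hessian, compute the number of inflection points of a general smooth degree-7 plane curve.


For a general smooth plane curve C of degree d, the inflection points are
the intersection of C with its Hessian curve, which has degree 3(d-2).
By Bezout, the total intersection number is d * 3(d-2) = 7 * 15 = 105.
For a general curve every flex is ordinary, so each contributes
multiplicity 1 to C·Hess(C), and the number of distinct inflection
points is 3d(d-2).
Inflection points = 3*7*(7-2) = 3*7*5 = 105

105


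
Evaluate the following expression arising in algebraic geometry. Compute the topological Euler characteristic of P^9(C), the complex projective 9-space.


The complex projective space P^9 has one cell in each even real dimension 0, 2, ..., 18.
The cohomology groups are H^{2k}(P^9) = Z for k = 0,...,9, and 0 otherwise.
Euler characteristic = sum of Betti numbers = 1 per even-dimensional cohomology group.
chi(P^9) = 9 + 1 = 10

10


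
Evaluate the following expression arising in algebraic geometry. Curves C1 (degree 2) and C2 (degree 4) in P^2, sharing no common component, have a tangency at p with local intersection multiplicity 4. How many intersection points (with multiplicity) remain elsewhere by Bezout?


By Bezout's theorem, the total intersection number is d1 * d2.
Total = 2 * 4 = 8
Intersection multiplicity at p = 4
Remaining intersections = 8 - 4 = 4

4


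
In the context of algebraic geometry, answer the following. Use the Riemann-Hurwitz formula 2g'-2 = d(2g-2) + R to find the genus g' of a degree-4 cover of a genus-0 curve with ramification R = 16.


Riemann-Hurwitz formula: 2g' - 2 = d(2g - 2) + R
Given: d = 4, g = 0, R = 16
2g' - 2 = 4*(2*0 - 2) + 16
2g' - 2 = 4*(-2) + 16
2g' - 2 = -8 + 16 = 8
2g' = 10
g' = 5

5


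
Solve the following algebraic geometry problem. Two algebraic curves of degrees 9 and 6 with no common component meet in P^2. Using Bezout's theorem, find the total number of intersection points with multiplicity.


Bezout's theorem states the intersection count equals the product of degrees.
Intersection count = 9 * 6 = 54

54


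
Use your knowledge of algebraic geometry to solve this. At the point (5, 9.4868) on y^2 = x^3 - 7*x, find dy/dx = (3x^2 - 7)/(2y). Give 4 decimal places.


Using implicit differentiation of y^2 = x^3 - 7*x:
2y * dy/dx = 3x^2 - 7
dy/dx = (3x^2 - 7)/(2y)
Numerator: 3*5^2 - 7 = 68
Denominator: 2*9.4868 = 18.9736
dy/dx = 68/18.9736 = 3.5839

3.5839


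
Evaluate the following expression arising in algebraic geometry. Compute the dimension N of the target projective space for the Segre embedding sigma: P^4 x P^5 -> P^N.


The Segre embedding maps P^m x P^n into P^N via
all products of coordinates from each factor.
N = (m+1)(n+1) - 1
N = (4+1)(5+1) - 1
N = 5*6 - 1
N = 30 - 1 = 29

29


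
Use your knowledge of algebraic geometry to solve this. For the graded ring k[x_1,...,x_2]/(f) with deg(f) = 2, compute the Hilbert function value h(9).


For R = k[x_1,...,x_n]/(f) with f homogeneous of degree e:
The Hilbert series is (1 - t^e)/(1 - t)^n.
So h(d) = C(d+n-1, n-1) - C(d-e+n-1, n-1) for d >= e.
With n=2, e=2, d=9:
C(9+2-1, 2-1) = C(10, 1) = 10
C(9-2+2-1, 2-1) = C(8, 1) = 8
h(9) = 10 - 8 = 2

2


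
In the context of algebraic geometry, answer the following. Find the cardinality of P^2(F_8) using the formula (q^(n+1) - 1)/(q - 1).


P^2(F_8) has (q^(n+1) - 1)/(q - 1) points.
= 8^2 + 8^1 + 8^0
= 64 + 8 + 1
= 73

73


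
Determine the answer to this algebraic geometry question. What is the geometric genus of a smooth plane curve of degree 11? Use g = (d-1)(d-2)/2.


Using the genus formula for smooth plane curves:
g = (d-1)(d-2)/2
g = (11-1)(11-2)/2
g = 10*9/2
g = 90/2 = 45

45


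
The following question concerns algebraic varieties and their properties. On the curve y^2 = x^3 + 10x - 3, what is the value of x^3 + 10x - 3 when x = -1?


Compute x^3 + 10x - 3 at x = -1:
x^3 = (-1)^3 = -1
10*x = 10*(-1) = -10
Sum: -1 - 10 - 3 = -14

-14


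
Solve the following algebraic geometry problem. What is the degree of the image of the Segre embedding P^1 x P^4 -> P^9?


The degree of the Segre variety P^1 x P^4 is C(m+n, m).
= C(5, 1)
= 5

5


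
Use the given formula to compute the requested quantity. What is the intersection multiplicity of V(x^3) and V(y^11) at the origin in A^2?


The intersection multiplicity of V(x^a) and V(y^b) at the origin is:
I(O; V(x^3), V(y^11)) = dim_k(k[x,y]/(x^3, y^11))
A basis for k[x,y]/(x^3, y^11) is the set of monomials x^i * y^j
where 0 <= i < 3 and 0 <= j < 11.
The number of such monomials is 3 * 11 = 33

33


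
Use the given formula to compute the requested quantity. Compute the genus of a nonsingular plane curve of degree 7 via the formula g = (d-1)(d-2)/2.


Using the genus formula for smooth plane curves:
g = (d-1)(d-2)/2
g = (7-1)(7-2)/2
g = 6*5/2
g = 30/2 = 15

15


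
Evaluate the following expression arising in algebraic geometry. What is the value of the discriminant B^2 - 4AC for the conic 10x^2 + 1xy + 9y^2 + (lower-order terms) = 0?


The discriminant of a conic Ax^2 + Bxy + Cy^2 + ... = 0 is B^2 - 4AC.
B^2 = 1^2 = 1
4AC = 4*10*9 = 360
Discriminant = 1 - 360 = -359

-359


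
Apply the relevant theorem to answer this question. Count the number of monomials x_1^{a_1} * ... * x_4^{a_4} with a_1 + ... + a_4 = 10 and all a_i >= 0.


The number of degree-10 monomials in 4 variables is C(d+n-1, n-1).
= C(10+4-1, 4-1) = C(13, 3)
= 286

286


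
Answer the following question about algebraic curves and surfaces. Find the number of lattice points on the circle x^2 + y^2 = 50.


Systematically check integer values of x where x^2 <= 50.
For each valid x, check if 50 - x^2 is a perfect square.
x=1: 50 - 1 = 49, sqrt = 7 (valid)
x=5: 50 - 25 = 25, sqrt = 5 (valid)
x=7: 50 - 49 = 1, sqrt = 1 (valid)
Total integer solutions found: 12

12


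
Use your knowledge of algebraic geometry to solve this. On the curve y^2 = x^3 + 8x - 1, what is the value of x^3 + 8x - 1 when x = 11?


Compute x^3 + 8x - 1 at x = 11:
x^3 = 11^3 = 1331
8*x = 8*11 = 88
Sum: 1331 + 88 - 1 = 1418

1418


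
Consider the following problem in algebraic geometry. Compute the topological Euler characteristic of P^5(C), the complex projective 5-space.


The complex projective space P^5 has one cell in each even real dimension 0, 2, ..., 10.
The cohomology groups are H^{2k}(P^5) = Z for k = 0,...,5, and 0 otherwise.
Euler characteristic = sum of Betti numbers = 1 per even-dimensional cohomology group.
chi(P^5) = 5 + 1 = 6

6


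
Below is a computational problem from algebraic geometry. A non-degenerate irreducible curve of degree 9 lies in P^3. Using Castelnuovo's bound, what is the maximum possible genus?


Castelnuovo's bound: write d - 1 = m(r-1) + epsilon with 0 <= epsilon < r-1.
d - 1 = 9 - 1 = 8
r - 1 = 3 - 1 = 2
8 = 4*2 + 0, so m = 4, epsilon = 0
pi(d, r) = m(m-1)(r-1)/2 + m*epsilon
= 4*3*2/2 + 4*0
= 24/2 + 0
= 12 + 0 = 12

12


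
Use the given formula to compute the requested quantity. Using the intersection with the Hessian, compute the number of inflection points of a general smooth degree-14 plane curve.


For a general smooth plane curve C of degree d, the inflection points are
the intersection of C with its Hessian curve, which has degree 3(d-2).
By Bezout, the total intersection number is d * 3(d-2) = 14 * 36 = 504.
For a general curve every flex is ordinary, so each contributes
multiplicity 1 to C·Hess(C), and the number of distinct inflection
points is 3d(d-2).
Inflection points = 3*14*(14-2) = 3*14*12 = 504

504


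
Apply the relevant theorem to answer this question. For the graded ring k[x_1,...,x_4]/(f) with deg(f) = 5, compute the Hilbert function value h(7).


For R = k[x_1,...,x_n]/(f) with f homogeneous of degree e:
The Hilbert series is (1 - t^e)/(1 - t)^n.
So h(d) = C(d+n-1, n-1) - C(d-e+n-1, n-1) for d >= e.
With n=4, e=5, d=7:
C(7+4-1, 4-1) = C(10, 3) = 120
C(7-5+4-1, 4-1) = C(5, 3) = 10
h(7) = 120 - 10 = 110

110


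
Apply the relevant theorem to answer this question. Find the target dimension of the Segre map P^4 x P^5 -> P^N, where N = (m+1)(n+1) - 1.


The Segre embedding maps P^m x P^n into P^N via
all products of coordinates from each factor.
N = (m+1)(n+1) - 1
N = (4+1)(5+1) - 1
N = 5*6 - 1
N = 30 - 1 = 29

29


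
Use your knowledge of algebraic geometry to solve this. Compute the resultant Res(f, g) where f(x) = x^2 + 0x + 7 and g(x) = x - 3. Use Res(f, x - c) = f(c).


For Res(f, x - c), we evaluate f at x = c.
f(3) = 3^2 + 0*3 + 7
= 9 + 0 + 7
= 9 + 7 = 16
Res(f, g) = 16

16


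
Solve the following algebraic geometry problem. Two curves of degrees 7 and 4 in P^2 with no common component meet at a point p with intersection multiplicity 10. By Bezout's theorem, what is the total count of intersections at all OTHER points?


By Bezout's theorem, the total intersection number is d1 * d2.
Total = 7 * 4 = 28
Intersection multiplicity at p = 10
Remaining intersections = 28 - 10 = 18

18


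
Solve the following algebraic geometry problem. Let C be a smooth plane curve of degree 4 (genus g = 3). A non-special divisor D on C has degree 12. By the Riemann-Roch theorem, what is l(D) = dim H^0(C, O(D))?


First, compute the genus of a smooth plane curve of degree 4:
g = (d-1)(d-2)/2 = (4-1)(4-2)/2 = 3
For a non-special divisor D (i.e., h^1(D) = 0), Riemann-Roch gives:
l(D) = deg(D) - g + 1
Since deg(D) = 12 >= 2g - 1 = 5, D is non-special.
l(D) = 12 - 3 + 1 = 10

10


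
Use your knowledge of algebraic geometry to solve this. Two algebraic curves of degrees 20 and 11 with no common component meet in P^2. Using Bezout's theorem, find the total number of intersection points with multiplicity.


Bezout's theorem states the intersection count equals the product of degrees.
Intersection count = 20 * 11 = 220

220


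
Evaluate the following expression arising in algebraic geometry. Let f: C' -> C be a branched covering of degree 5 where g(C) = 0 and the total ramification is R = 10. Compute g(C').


Riemann-Hurwitz formula: 2g' - 2 = d(2g - 2) + R
Given: d = 5, g = 0, R = 10
2g' - 2 = 5*(2*0 - 2) + 10
2g' - 2 = 5*(-2) + 10
2g' - 2 = -10 + 10 = 0
2g' = 2
g' = 1

1


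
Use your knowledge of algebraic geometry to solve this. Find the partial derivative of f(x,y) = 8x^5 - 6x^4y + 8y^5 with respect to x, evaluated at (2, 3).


df/dx = 5*8*x^4 + 4*(-6)*x^3*y
At (2,3): 5*8*2^4 + 4*(-6)*2^3*3
= 640 - 576
= 64

64


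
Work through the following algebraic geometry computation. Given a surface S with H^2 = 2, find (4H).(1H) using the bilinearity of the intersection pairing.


Using bilinearity of the intersection pairing on a surface S:
(aH).(bH) = ab * (H.H)
We have H^2 = 2.
D.E = (4H).(1H) = 4*1*2
= 4*2
= 8

8


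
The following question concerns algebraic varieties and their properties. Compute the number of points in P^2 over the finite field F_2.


P^2(F_2) has (q^(n+1) - 1)/(q - 1) points.
= 2^2 + 2^1 + 2^0
= 4 + 2 + 1
= 7

7


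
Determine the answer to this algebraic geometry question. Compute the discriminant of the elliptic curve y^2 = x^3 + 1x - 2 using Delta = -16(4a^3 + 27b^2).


Compute each component:
4a^3 = 4*1^3 = 4*1 = 4
27b^2 = 27*(-2)^2 = 27*4 = 108
4a^3 + 27b^2 = 4 + 108 = 112
Delta = -16*112 = -1792

-1792


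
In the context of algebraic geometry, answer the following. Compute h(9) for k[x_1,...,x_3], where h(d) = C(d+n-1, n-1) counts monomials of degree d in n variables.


The Hilbert function for the polynomial ring in 3 variables is:
h(d) = C(d+n-1, n-1)
h(9) = C(9+3-1, 3-1) = C(11, 2)
= 11! / (2! * 9!)
= 55

55


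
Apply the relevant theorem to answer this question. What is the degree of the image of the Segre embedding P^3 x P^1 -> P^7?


The degree of the Segre variety P^3 x P^1 is C(m+n, m).
= C(4, 3)
= 4

4


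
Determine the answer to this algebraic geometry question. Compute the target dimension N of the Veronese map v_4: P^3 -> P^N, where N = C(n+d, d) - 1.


The Veronese embedding v_d: P^n -> P^N maps each point to all
degree-d monomials in n+1 homogeneous coordinates.
N = C(n+d, d) - 1
N = C(3+4, 4) - 1
N = C(7, 4) - 1
C(7, 4) = 35
N = 35 - 1 = 34

34


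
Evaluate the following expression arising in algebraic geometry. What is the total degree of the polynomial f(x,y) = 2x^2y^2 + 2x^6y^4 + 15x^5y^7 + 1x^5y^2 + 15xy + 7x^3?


Examine each term for its total degree (sum of exponents).
  Term '2x^2y^2' has total degree 2+2 = 4.
  Term '2x^6y^4' has total degree 6+4 = 10.
  Term '15x^5y^7' has total degree 5+7 = 12.
  Term '1x^5y^2' has total degree 5+2 = 7.
  Term '15xy' has total degree 1+1 = 2.
  Term '7x^3' has total degree 3+0 = 3.
The maximum total degree among all terms is 12.

12


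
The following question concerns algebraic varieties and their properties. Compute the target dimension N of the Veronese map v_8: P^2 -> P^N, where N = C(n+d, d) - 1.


The Veronese embedding v_d: P^n -> P^N maps each point to all
degree-d monomials in n+1 homogeneous coordinates.
N = C(n+d, d) - 1
N = C(2+8, 8) - 1
N = C(10, 8) - 1
C(10, 8) = 45
N = 45 - 1 = 44

44


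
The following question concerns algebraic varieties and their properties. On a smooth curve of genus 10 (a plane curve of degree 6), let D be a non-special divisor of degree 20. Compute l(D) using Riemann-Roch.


First, compute the genus of a smooth plane curve of degree 6:
g = (d-1)(d-2)/2 = (6-1)(6-2)/2 = 10
For a non-special divisor D (i.e., h^1(D) = 0), Riemann-Roch gives:
l(D) = deg(D) - g + 1
Since deg(D) = 20 >= 2g - 1 = 19, D is non-special.
l(D) = 20 - 10 + 1 = 11

11


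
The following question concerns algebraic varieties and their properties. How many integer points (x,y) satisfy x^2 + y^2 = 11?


Systematically check integer values of x where x^2 <= 11.
For each valid x, check if 11 - x^2 is a perfect square.
Total integer solutions found: 0

0


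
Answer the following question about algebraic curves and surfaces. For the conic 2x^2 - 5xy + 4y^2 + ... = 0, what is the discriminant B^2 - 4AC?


The discriminant of a conic Ax^2 + Bxy + Cy^2 + ... = 0 is B^2 - 4AC.
B^2 = (-5)^2 = 25
4AC = 4*2*4 = 32
Discriminant = 25 - 32 = -7

-7


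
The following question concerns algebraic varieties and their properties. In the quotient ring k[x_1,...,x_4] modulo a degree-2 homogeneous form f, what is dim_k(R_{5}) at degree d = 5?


For R = k[x_1,...,x_n]/(f) with f homogeneous of degree e:
The Hilbert series is (1 - t^e)/(1 - t)^n.
So h(d) = C(d+n-1, n-1) - C(d-e+n-1, n-1) for d >= e.
With n=4, e=2, d=5:
C(5+4-1, 4-1) = C(8, 3) = 56
C(5-2+4-1, 4-1) = C(6, 3) = 20
h(5) = 56 - 20 = 36

36


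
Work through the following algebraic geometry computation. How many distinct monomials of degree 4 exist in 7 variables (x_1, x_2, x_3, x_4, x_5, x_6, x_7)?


The number of degree-4 monomials in 7 variables is C(d+n-1, n-1).
= C(4+7-1, 7-1) = C(10, 6)
= 210

210


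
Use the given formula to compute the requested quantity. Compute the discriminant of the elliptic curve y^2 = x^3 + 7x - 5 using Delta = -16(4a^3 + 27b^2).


Compute each component:
4a^3 = 4*7^3 = 4*343 = 1372
27b^2 = 27*(-5)^2 = 27*25 = 675
4a^3 + 27b^2 = 1372 + 675 = 2047
Delta = -16*2047 = -32752

-32752


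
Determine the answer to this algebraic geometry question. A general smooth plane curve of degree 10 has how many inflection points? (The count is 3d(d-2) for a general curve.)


For a general smooth plane curve C of degree d, the inflection points are
the intersection of C with its Hessian curve, which has degree 3(d-2).
By Bezout, the total intersection number is d * 3(d-2) = 10 * 24 = 240.
For a general curve every flex is ordinary, so each contributes
multiplicity 1 to C·Hess(C), and the number of distinct inflection
points is 3d(d-2).
Inflection points = 3*10*(10-2) = 3*10*8 = 240

240


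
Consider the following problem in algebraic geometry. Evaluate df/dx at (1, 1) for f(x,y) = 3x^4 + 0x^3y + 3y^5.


df/dx = 4*3*x^3 + 3*0*x^2*y
At (1,1): 4*3*1^3 + 3*0*1^2*1
= 12 + 0
= 12

12


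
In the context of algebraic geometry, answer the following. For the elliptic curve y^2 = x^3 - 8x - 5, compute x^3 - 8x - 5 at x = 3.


Compute x^3 - 8x - 5 at x = 3:
x^3 = 3^3 = 27
(-8)*x = (-8)*3 = -24
Sum: 27 - 24 - 5 = -2

-2


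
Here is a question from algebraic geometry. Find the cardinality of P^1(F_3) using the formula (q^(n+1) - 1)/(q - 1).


P^1(F_3) has (q^(n+1) - 1)/(q - 1) points.
= 3^1 + 3^0
= 3 + 1
= 4

4


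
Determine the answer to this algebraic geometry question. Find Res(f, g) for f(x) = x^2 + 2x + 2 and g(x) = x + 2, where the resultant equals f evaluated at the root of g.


For Res(f, x - c), we evaluate f at x = c.
f(-2) = (-2)^2 + 2*(-2) + 2
= 4 - 4 + 2
= 0 + 2 = 2
Res(f, g) = 2

2


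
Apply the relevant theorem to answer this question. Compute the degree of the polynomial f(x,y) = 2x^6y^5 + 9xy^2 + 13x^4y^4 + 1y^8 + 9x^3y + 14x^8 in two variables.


Examine each term for its total degree (sum of exponents).
  Term '2x^6y^5' has total degree 6+5 = 11.
  Term '9xy^2' has total degree 1+2 = 3.
  Term '13x^4y^4' has total degree 4+4 = 8.
  Term '1y^8' has total degree 0+8 = 8.
  Term '9x^3y' has total degree 3+1 = 4.
  Term '14x^8' has total degree 8+0 = 8.
The maximum total degree among all terms is 11.

11


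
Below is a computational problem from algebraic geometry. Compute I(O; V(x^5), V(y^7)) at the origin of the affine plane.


The intersection multiplicity of V(x^a) and V(y^b) at the origin is:
I(O; V(x^5), V(y^7)) = dim_k(k[x,y]/(x^5, y^7))
A basis for k[x,y]/(x^5, y^7) is the set of monomials x^i * y^j
where 0 <= i < 5 and 0 <= j < 7.
The number of such monomials is 5 * 7 = 35

35


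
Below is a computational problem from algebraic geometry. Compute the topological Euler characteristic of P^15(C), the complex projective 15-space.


The complex projective space P^15 has one cell in each even real dimension 0, 2, ..., 30.
The cohomology groups are H^{2k}(P^15) = Z for k = 0,...,15, and 0 otherwise.
Euler characteristic = sum of Betti numbers = 1 per even-dimensional cohomology group.
chi(P^15) = 15 + 1 = 16

16


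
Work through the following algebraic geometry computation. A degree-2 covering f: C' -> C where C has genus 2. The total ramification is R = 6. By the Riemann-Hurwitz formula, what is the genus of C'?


Riemann-Hurwitz formula: 2g' - 2 = d(2g - 2) + R
Given: d = 2, g = 2, R = 6
2g' - 2 = 2*(2*2 - 2) + 6
2g' - 2 = 2*2 + 6
2g' - 2 = 4 + 6 = 10
2g' = 12
g' = 6

6


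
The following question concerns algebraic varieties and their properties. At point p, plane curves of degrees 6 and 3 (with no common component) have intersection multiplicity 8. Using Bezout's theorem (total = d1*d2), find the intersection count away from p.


By Bezout's theorem, the total intersection number is d1 * d2.
Total = 6 * 3 = 18
Intersection multiplicity at p = 8
Remaining intersections = 18 - 8 = 10

10


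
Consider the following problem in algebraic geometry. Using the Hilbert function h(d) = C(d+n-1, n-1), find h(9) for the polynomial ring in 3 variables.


The Hilbert function for the polynomial ring in 3 variables is:
h(d) = C(d+n-1, n-1)
h(9) = C(9+3-1, 3-1) = C(11, 2)
= 11! / (2! * 9!)
= 55

55


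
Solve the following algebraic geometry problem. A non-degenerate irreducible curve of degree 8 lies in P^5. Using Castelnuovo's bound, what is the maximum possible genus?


Castelnuovo's bound: write d - 1 = m(r-1) + epsilon with 0 <= epsilon < r-1.
d - 1 = 8 - 1 = 7
r - 1 = 5 - 1 = 4
7 = 1*4 + 3, so m = 1, epsilon = 3
pi(d, r) = m(m-1)(r-1)/2 + m*epsilon
= 1*0*4/2 + 1*3
= 0/2 + 3
= 0 + 3 = 3

3


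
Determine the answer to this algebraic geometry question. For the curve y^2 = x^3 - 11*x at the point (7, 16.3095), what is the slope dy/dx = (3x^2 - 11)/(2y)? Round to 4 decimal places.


Using implicit differentiation of y^2 = x^3 - 11*x:
2y * dy/dx = 3x^2 - 11
dy/dx = (3x^2 - 11)/(2y)
Numerator: 3*7^2 - 11 = 136
Denominator: 2*16.3095 = 32.619
dy/dx = 136/32.619 = 4.1693

4.1693


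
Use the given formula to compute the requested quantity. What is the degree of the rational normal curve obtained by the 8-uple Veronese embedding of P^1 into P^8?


The rational normal curve in P^8 is the image of P^1 under the 8-uple Veronese.
A general hyperplane in P^8 pulls back to a degree-8 form on P^1, which has 8 zeros,
so the curve meets a general hyperplane in 8 points. Degree = 8.

8


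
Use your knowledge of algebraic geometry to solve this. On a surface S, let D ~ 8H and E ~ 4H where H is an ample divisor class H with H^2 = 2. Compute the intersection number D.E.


Using bilinearity of the intersection pairing on a surface S:
(aH).(bH) = ab * (H.H)
We have H^2 = 2.
D.E = (8H).(4H) = 8*4*2
= 32*2
= 64

64


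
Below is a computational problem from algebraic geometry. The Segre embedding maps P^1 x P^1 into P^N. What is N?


The Segre embedding maps P^m x P^n into P^N via
all products of coordinates from each factor.
N = (m+1)(n+1) - 1
N = (1+1)(1+1) - 1
N = 2*2 - 1
N = 4 - 1 = 3

3


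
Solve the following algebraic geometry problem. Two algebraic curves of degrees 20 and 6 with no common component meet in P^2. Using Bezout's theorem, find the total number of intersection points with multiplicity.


Bezout's theorem states the intersection count equals the product of degrees.
Intersection count = 20 * 6 = 120

120


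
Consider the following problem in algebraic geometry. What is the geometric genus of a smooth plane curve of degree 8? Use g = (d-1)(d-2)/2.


Using the genus formula for smooth plane curves:
g = (d-1)(d-2)/2
g = (8-1)(8-2)/2
g = 7*6/2
g = 42/2 = 21

21


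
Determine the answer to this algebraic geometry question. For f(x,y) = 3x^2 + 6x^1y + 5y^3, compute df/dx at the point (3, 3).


df/dx = 2*3*x^1 + 1*6*x^0*y
At (3,3): 2*3*3^1 + 1*6*3^0*3
= 18 + 18
= 36

36


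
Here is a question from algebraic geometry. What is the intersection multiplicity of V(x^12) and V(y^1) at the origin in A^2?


The intersection multiplicity of V(x^a) and V(y^b) at the origin is:
I(O; V(x^12), V(y^1)) = dim_k(k[x,y]/(x^12, y^1))
A basis for k[x,y]/(x^12, y^1) is the set of monomials x^i * y^j
where 0 <= i < 12 and 0 <= j < 1.
The number of such monomials is 12 * 1 = 12

12


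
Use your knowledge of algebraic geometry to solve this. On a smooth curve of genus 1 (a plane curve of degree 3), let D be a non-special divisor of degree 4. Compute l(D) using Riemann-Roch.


First, compute the genus of a smooth plane curve of degree 3:
g = (d-1)(d-2)/2 = (3-1)(3-2)/2 = 1
For a non-special divisor D (i.e., h^1(D) = 0), Riemann-Roch gives:
l(D) = deg(D) - g + 1
Since deg(D) = 4 >= 2g - 1 = 1, D is non-special.
l(D) = 4 - 1 + 1 = 4

4


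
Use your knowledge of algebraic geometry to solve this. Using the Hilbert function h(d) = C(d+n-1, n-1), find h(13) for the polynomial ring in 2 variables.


The Hilbert function for the polynomial ring in 2 variables is:
h(d) = C(d+n-1, n-1)
h(13) = C(13+2-1, 2-1) = C(14, 1)
= 14! / (1! * 13!)
= 14

14


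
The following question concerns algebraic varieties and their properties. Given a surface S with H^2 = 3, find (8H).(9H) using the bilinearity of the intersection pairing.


Using bilinearity of the intersection pairing on a surface S:
(aH).(bH) = ab * (H.H)
We have H^2 = 3.
D.E = (8H).(9H) = 8*9*3
= 72*3
= 216

216


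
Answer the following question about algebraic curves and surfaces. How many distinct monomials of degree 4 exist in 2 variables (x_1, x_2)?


The number of degree-4 monomials in 2 variables is C(d+n-1, n-1).
= C(4+2-1, 2-1) = C(5, 1)
= 5

5


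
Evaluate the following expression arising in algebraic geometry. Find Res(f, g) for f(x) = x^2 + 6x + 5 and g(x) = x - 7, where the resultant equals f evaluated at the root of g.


For Res(f, x - c), we evaluate f at x = c.
f(7) = 7^2 + 6*7 + 5
= 49 + 42 + 5
= 91 + 5 = 96
Res(f, g) = 96

96


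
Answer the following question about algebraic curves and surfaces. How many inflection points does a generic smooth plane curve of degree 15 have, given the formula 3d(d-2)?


For a general smooth plane curve C of degree d, the inflection points are
the intersection of C with its Hessian curve, which has degree 3(d-2).
By Bezout, the total intersection number is d * 3(d-2) = 15 * 39 = 585.
For a general curve every flex is ordinary, so each contributes
multiplicity 1 to C·Hess(C), and the number of distinct inflection
points is 3d(d-2).
Inflection points = 3*15*(15-2) = 3*15*13 = 585

585


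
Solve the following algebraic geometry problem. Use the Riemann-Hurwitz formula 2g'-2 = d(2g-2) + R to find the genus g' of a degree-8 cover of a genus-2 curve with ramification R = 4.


Riemann-Hurwitz formula: 2g' - 2 = d(2g - 2) + R
Given: d = 8, g = 2, R = 4
2g' - 2 = 8*(2*2 - 2) + 4
2g' - 2 = 8*2 + 4
2g' - 2 = 16 + 4 = 20
2g' = 22
g' = 11

11


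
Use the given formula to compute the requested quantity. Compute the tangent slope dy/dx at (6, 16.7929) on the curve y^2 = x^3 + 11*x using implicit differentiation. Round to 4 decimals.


Using implicit differentiation of y^2 = x^3 + 11*x:
2y * dy/dx = 3x^2 + 11
dy/dx = (3x^2 + 11)/(2y)
Numerator: 3*6^2 + 11 = 119
Denominator: 2*16.7929 = 33.5858
dy/dx = 119/33.5858 = 3.5432

3.5432


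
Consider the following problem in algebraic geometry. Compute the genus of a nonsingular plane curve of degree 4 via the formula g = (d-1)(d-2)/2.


Using the genus formula for smooth plane curves:
g = (d-1)(d-2)/2
g = (4-1)(4-2)/2
g = 3*2/2
g = 6/2 = 3

3


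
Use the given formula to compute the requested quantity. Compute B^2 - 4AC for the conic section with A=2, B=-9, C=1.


The discriminant of a conic Ax^2 + Bxy + Cy^2 + ... = 0 is B^2 - 4AC.
B^2 = (-9)^2 = 81
4AC = 4*2*1 = 8
Discriminant = 81 - 8 = 73

73


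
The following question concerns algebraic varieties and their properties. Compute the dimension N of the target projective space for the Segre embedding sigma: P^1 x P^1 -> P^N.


The Segre embedding maps P^m x P^n into P^N via
all products of coordinates from each factor.
N = (m+1)(n+1) - 1
N = (1+1)(1+1) - 1
N = 2*2 - 1
N = 4 - 1 = 3

3


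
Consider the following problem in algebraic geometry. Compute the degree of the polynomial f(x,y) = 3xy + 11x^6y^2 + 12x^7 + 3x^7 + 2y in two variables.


Examine each term for its total degree (sum of exponents).
  Term '3xy' has total degree 1+1 = 2.
  Term '11x^6y^2' has total degree 6+2 = 8.
  Term '12x^7' has total degree 7+0 = 7.
  Term '3x^7' has total degree 7+0 = 7.
  Term '2y' has total degree 0+1 = 1.
The maximum total degree among all terms is 8.

8


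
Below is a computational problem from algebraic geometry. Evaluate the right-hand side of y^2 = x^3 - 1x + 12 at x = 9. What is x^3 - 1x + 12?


Compute x^3 - 1x + 12 at x = 9:
x^3 = 9^3 = 729
(-1)*x = (-1)*9 = -9
Sum: 729 - 9 + 12 = 732

732


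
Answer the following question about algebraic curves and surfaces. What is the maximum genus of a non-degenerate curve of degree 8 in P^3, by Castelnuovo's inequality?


Castelnuovo's bound: write d - 1 = m(r-1) + epsilon with 0 <= epsilon < r-1.
d - 1 = 8 - 1 = 7
r - 1 = 3 - 1 = 2
7 = 3*2 + 1, so m = 3, epsilon = 1
pi(d, r) = m(m-1)(r-1)/2 + m*epsilon
= 3*2*2/2 + 3*1
= 12/2 + 3
= 6 + 3 = 9

9


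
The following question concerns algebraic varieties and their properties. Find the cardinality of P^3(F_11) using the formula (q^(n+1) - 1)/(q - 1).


P^3(F_11) has (q^(n+1) - 1)/(q - 1) points.
= 11^3 + 11^2 + 11^1 + 11^0
= 1331 + 121 + 11 + 1
= 1464

1464


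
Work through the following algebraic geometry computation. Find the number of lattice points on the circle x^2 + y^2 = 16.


Systematically check integer values of x where x^2 <= 16.
For each valid x, check if 16 - x^2 is a perfect square.
x=0: 16 - 0 = 16, sqrt = 4 (valid)
x=4: 16 - 16 = 0, sqrt = 0 (valid)
Total integer solutions found: 4

4


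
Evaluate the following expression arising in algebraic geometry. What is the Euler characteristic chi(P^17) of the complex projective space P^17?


The complex projective space P^17 has one cell in each even real dimension 0, 2, ..., 34.
The cohomology groups are H^{2k}(P^17) = Z for k = 0,...,17, and 0 otherwise.
Euler characteristic = sum of Betti numbers = 1 per even-dimensional cohomology group.
chi(P^17) = 17 + 1 = 18

18


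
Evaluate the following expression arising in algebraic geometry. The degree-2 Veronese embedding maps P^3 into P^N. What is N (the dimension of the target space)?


The Veronese embedding v_d: P^n -> P^N maps each point to all
degree-d monomials in n+1 homogeneous coordinates.
N = C(n+d, d) - 1
N = C(3+2, 2) - 1
N = C(5, 2) - 1
C(5, 2) = 10
N = 10 - 1 = 9

9


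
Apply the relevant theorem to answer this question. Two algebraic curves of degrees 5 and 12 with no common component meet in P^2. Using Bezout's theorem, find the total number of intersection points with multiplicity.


Bezout's theorem states the intersection count equals the product of degrees.
Intersection count = 5 * 12 = 60

60


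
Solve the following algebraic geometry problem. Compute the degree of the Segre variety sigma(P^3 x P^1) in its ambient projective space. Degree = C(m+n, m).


The degree of the Segre variety P^3 x P^1 is C(m+n, m).
= C(4, 3)
= 4

4


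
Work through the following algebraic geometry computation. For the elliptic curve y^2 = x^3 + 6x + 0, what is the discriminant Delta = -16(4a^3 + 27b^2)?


Compute each component:
4a^3 = 4*6^3 = 4*216 = 864
27b^2 = 27*0^2 = 27*0 = 0
4a^3 + 27b^2 = 864 + 0 = 864
Delta = -16*864 = -13824

-13824


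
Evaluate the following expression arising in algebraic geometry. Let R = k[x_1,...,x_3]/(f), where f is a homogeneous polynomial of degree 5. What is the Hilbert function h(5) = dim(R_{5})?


For R = k[x_1,...,x_n]/(f) with f homogeneous of degree e:
The Hilbert series is (1 - t^e)/(1 - t)^n.
So h(d) = C(d+n-1, n-1) - C(d-e+n-1, n-1) for d >= e.
With n=3, e=5, d=5:
C(5+3-1, 3-1) = C(7, 2) = 21
C(5-5+3-1, 3-1) = C(2, 2) = 1
h(5) = 21 - 1 = 20

20


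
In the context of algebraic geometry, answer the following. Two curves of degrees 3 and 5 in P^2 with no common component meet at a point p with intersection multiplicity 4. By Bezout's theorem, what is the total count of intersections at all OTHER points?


By Bezout's theorem, the total intersection number is d1 * d2.
Total = 3 * 5 = 15
Intersection multiplicity at p = 4
Remaining intersections = 15 - 4 = 11

11


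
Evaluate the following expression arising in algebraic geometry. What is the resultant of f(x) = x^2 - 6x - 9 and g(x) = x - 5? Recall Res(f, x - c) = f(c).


For Res(f, x - c), we evaluate f at x = c.
f(5) = 5^2 - 6*5 - 9
= 25 - 30 - 9
= -5 - 9 = -14
Res(f, g) = -14

-14


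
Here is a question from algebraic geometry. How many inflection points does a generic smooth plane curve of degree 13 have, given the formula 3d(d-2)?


For a general smooth plane curve C of degree d, the inflection points are
the intersection of C with its Hessian curve, which has degree 3(d-2).
By Bezout, the total intersection number is d * 3(d-2) = 13 * 33 = 429.
For a general curve every flex is ordinary, so each contributes
multiplicity 1 to C·Hess(C), and the number of distinct inflection
points is 3d(d-2).
Inflection points = 3*13*(13-2) = 3*13*11 = 429

429


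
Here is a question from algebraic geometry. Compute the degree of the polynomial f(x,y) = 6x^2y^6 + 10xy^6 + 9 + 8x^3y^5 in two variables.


Examine each term for its total degree (sum of exponents).
  Term '6x^2y^6' has total degree 2+6 = 8.
  Term '10xy^6' has total degree 1+6 = 7.
  Term '9' has total degree 0+0 = 0.
  Term '8x^3y^5' has total degree 3+5 = 8.
The maximum total degree among all terms is 8.

8


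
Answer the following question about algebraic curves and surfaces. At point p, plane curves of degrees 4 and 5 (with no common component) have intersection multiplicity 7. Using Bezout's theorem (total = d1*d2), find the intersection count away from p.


By Bezout's theorem, the total intersection number is d1 * d2.
Total = 4 * 5 = 20
Intersection multiplicity at p = 7
Remaining intersections = 20 - 7 = 13

13


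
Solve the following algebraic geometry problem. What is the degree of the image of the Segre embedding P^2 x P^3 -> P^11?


The degree of the Segre variety P^2 x P^3 is C(m+n, m).
= C(5, 2)
= 10

10


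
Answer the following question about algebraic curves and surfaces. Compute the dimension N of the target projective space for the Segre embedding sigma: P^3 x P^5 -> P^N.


The Segre embedding maps P^m x P^n into P^N via
all products of coordinates from each factor.
N = (m+1)(n+1) - 1
N = (3+1)(5+1) - 1
N = 4*6 - 1
N = 24 - 1 = 23

23


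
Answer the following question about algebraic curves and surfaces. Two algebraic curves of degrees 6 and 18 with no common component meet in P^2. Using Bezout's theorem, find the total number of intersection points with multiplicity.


Bezout's theorem states the intersection count equals the product of degrees.
Intersection count = 6 * 18 = 108

108


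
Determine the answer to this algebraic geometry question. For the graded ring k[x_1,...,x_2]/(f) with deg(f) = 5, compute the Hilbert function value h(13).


For R = k[x_1,...,x_n]/(f) with f homogeneous of degree e:
The Hilbert series is (1 - t^e)/(1 - t)^n.
So h(d) = C(d+n-1, n-1) - C(d-e+n-1, n-1) for d >= e.
With n=2, e=5, d=13:
C(13+2-1, 2-1) = C(14, 1) = 14
C(13-5+2-1, 2-1) = C(9, 1) = 9
h(13) = 14 - 9 = 5

5


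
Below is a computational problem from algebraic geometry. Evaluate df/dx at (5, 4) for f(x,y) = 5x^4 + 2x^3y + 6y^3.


df/dx = 4*5*x^3 + 3*2*x^2*y
At (5,4): 4*5*5^3 + 3*2*5^2*4
= 2500 + 600
= 3100

3100


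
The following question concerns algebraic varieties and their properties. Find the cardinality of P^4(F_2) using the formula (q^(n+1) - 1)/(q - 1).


P^4(F_2) has (q^(n+1) - 1)/(q - 1) points.
= 2^4 + 2^3 + 2^2 + 2^1 + 2^0
= 16 + 8 + 4 + 2 + 1
= 31

31


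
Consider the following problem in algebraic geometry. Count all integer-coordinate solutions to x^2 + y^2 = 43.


Systematically check integer values of x where x^2 <= 43.
For each valid x, check if 43 - x^2 is a perfect square.
Total integer solutions found: 0

0


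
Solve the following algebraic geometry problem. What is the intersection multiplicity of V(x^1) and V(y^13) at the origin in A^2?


The intersection multiplicity of V(x^a) and V(y^b) at the origin is:
I(O; V(x^1), V(y^13)) = dim_k(k[x,y]/(x^1, y^13))
A basis for k[x,y]/(x^1, y^13) is the set of monomials x^i * y^j
where 0 <= i < 1 and 0 <= j < 13.
The number of such monomials is 1 * 13 = 13

13


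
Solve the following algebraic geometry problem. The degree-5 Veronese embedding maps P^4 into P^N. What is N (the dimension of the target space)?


The Veronese embedding v_d: P^n -> P^N maps each point to all
degree-d monomials in n+1 homogeneous coordinates.
N = C(n+d, d) - 1
N = C(4+5, 5) - 1
N = C(9, 5) - 1
C(9, 5) = 126
N = 126 - 1 = 125

125


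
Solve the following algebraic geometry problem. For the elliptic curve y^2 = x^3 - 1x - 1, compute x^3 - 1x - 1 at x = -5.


Compute x^3 - 1x - 1 at x = -5:
x^3 = (-5)^3 = -125
(-1)*x = (-1)*(-5) = 5
Sum: -125 + 5 - 1 = -121

-121


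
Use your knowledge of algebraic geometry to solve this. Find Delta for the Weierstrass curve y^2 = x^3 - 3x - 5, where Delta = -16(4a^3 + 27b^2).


Compute each component:
4a^3 = 4*(-3)^3 = 4*(-27) = -108
27b^2 = 27*(-5)^2 = 27*25 = 675
4a^3 + 27b^2 = -108 + 675 = 567
Delta = -16*567 = -9072

-9072


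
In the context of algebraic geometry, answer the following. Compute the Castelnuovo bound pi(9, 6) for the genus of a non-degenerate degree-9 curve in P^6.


Castelnuovo's bound: write d - 1 = m(r-1) + epsilon with 0 <= epsilon < r-1.
d - 1 = 9 - 1 = 8
r - 1 = 6 - 1 = 5
8 = 1*5 + 3, so m = 1, epsilon = 3
pi(d, r) = m(m-1)(r-1)/2 + m*epsilon
= 1*0*5/2 + 1*3
= 0/2 + 3
= 0 + 3 = 3

3


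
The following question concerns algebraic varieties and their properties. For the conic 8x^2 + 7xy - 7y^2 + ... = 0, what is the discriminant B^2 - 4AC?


The discriminant of a conic Ax^2 + Bxy + Cy^2 + ... = 0 is B^2 - 4AC.
B^2 = 7^2 = 49
4AC = 4*8*(-7) = -224
Discriminant = 49 + 224 = 273

273


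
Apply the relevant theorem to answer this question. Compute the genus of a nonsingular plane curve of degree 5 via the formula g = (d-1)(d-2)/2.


Using the genus formula for smooth plane curves:
g = (d-1)(d-2)/2
g = (5-1)(5-2)/2
g = 4*3/2
g = 12/2 = 6

6


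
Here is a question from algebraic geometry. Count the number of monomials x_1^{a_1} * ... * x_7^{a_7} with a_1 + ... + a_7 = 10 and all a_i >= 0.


The number of degree-10 monomials in 7 variables is C(d+n-1, n-1).
= C(10+7-1, 7-1) = C(16, 6)
= 8008

8008


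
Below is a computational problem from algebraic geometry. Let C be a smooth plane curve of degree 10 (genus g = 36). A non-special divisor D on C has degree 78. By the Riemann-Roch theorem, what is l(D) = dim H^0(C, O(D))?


First, compute the genus of a smooth plane curve of degree 10:
g = (d-1)(d-2)/2 = (10-1)(10-2)/2 = 36
For a non-special divisor D (i.e., h^1(D) = 0), Riemann-Roch gives:
l(D) = deg(D) - g + 1
Since deg(D) = 78 >= 2g - 1 = 71, D is non-special.
l(D) = 78 - 36 + 1 = 43

43


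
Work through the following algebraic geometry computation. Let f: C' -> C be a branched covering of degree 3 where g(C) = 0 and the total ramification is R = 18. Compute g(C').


Riemann-Hurwitz formula: 2g' - 2 = d(2g - 2) + R
Given: d = 3, g = 0, R = 18
2g' - 2 = 3*(2*0 - 2) + 18
2g' - 2 = 3*(-2) + 18
2g' - 2 = -6 + 18 = 12
2g' = 14
g' = 7

7


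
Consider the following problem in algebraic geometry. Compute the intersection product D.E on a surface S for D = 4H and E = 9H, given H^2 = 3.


Using bilinearity of the intersection pairing on a surface S:
(aH).(bH) = ab * (H.H)
We have H^2 = 3.
D.E = (4H).(9H) = 4*9*3
= 36*3
= 108

108


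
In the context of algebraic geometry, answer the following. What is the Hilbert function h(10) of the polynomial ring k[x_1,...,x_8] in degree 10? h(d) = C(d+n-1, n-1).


The Hilbert function for the polynomial ring in 8 variables is:
h(d) = C(d+n-1, n-1)
h(10) = C(10+8-1, 8-1) = C(17, 7)
= 17! / (7! * 10!)
= 19448

19448


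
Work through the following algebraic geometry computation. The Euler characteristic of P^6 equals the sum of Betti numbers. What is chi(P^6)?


The complex projective space P^6 has one cell in each even real dimension 0, 2, ..., 12.
The cohomology groups are H^{2k}(P^6) = Z for k = 0,...,6, and 0 otherwise.
Euler characteristic = sum of Betti numbers = 1 per even-dimensional cohomology group.
chi(P^6) = 6 + 1 = 7

7


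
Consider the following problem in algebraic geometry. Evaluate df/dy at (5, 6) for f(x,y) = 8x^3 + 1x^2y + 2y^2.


df/dy = 1*x^2 + 2*2*y^1
At (5,6): 1*5^2 + 2*2*6^1
= 25 + 24
= 49

49


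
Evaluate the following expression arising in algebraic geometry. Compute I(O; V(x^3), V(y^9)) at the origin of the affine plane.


The intersection multiplicity of V(x^a) and V(y^b) at the origin is:
I(O; V(x^3), V(y^9)) = dim_k(k[x,y]/(x^3, y^9))
A basis for k[x,y]/(x^3, y^9) is the set of monomials x^i * y^j
where 0 <= i < 3 and 0 <= j < 9.
The number of such monomials is 3 * 9 = 27

27
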